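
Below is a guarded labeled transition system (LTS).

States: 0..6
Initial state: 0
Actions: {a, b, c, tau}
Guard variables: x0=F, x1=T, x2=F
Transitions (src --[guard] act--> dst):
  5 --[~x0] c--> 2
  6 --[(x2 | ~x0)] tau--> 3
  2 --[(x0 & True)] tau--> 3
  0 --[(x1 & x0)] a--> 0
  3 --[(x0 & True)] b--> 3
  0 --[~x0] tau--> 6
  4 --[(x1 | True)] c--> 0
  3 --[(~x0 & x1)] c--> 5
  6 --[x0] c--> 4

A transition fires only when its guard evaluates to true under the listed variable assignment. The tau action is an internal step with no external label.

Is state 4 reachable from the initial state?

Answer: UNREACHABLE

Working:
After dropping false guards: 5 live edges.
depth 0: {0}
depth 1: {6}  total {0,6}
depth 2: {3}  total {0,3,6}
depth 3: {5}  total {0,3,5,6}
depth 4: {2}  total {0,2,3,5,6}
Reachable = {0,2,3,5,6}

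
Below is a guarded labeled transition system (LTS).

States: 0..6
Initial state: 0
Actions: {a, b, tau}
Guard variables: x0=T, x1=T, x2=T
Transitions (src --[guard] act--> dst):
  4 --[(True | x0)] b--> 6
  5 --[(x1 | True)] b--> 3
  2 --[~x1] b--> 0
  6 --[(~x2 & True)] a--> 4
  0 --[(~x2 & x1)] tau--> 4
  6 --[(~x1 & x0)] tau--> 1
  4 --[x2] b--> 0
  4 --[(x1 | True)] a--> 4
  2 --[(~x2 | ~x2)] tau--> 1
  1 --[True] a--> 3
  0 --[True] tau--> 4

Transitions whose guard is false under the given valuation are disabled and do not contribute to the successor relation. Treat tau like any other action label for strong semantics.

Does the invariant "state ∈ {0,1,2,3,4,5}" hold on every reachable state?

Inv-set: {0,1,2,3,4,5}
Reach set: {0,4,6}
  0: safe
  4: safe
  6: outside
counterexample path to 6: tau·b

Answer: INVARIANT VIOLATED at state 6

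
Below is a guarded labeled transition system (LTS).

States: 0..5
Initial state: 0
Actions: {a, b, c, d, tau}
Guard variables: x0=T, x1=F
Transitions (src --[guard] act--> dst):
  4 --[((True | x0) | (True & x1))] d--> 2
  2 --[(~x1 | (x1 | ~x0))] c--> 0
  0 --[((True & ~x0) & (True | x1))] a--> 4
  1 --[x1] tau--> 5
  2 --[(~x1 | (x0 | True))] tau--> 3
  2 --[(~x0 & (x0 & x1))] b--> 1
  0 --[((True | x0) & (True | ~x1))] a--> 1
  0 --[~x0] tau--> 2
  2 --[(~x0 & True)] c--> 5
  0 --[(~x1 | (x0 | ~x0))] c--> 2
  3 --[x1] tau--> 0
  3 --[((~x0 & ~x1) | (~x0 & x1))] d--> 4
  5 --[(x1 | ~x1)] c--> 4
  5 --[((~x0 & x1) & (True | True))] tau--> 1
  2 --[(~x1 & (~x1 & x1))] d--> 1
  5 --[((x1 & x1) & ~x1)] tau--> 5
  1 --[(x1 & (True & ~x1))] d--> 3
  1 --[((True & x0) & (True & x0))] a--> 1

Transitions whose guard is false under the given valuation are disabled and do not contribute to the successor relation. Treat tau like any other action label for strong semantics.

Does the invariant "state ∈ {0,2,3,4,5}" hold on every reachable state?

Inv-set: {0,2,3,4,5}
Reach set: {0,1,2,3}
  0: ok
  1: VIOLATES
  2: ok
  3: ok
reach 1 via a — violates

Answer: INVARIANT VIOLATED at state 1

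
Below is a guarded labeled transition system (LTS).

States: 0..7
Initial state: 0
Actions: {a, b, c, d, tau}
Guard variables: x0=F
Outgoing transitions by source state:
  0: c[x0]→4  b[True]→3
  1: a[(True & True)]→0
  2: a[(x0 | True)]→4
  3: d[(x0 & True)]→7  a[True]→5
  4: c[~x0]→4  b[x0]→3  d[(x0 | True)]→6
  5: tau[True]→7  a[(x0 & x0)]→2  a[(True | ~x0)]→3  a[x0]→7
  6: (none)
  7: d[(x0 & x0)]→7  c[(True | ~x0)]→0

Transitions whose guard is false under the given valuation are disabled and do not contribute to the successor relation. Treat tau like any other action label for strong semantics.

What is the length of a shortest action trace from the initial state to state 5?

Answer: 2

Working:
Breadth-first toward 5:
  depth 0: {0}
  depth 1: {3}
  depth 2: {5}
first hit 5 at d=2 via b·a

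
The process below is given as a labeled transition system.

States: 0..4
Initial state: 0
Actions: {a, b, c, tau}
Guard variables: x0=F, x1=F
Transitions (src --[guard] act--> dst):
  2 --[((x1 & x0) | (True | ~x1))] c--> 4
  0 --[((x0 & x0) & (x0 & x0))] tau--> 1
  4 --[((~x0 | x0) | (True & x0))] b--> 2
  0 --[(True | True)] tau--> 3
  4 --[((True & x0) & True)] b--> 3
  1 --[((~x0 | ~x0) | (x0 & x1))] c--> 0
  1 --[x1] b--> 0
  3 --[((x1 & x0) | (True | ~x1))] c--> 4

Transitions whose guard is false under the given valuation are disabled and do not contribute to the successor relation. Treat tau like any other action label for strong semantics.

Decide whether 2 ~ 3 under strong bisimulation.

Compute ~ classes (split until stable):
  P[0] = {{0,1,2,3,4}}
  P[1] = {{0},{1,2,3},{4}}
  P[2] = {{0},{1},{2,3},{4}}
4 equivalence class(es) (converged in 3)
2∈{2,3}, 3∈{2,3}

Answer: BISIMILAR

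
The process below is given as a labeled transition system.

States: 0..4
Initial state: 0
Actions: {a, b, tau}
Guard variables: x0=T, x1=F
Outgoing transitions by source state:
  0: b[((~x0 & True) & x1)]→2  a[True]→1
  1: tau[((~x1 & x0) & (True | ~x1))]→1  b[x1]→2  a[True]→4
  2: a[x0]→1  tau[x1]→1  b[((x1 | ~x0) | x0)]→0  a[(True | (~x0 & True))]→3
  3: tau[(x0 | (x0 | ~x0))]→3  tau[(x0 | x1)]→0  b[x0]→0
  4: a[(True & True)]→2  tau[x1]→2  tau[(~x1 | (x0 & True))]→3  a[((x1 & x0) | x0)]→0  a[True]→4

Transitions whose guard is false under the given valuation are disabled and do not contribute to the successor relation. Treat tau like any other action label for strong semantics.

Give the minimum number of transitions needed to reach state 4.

Answer: 2

Analysis:
Breadth-first toward 4:
  Layer 0: {0}
  Layer 1: {1}
  Layer 2: {4}
depth(4)=2, e.g. a·a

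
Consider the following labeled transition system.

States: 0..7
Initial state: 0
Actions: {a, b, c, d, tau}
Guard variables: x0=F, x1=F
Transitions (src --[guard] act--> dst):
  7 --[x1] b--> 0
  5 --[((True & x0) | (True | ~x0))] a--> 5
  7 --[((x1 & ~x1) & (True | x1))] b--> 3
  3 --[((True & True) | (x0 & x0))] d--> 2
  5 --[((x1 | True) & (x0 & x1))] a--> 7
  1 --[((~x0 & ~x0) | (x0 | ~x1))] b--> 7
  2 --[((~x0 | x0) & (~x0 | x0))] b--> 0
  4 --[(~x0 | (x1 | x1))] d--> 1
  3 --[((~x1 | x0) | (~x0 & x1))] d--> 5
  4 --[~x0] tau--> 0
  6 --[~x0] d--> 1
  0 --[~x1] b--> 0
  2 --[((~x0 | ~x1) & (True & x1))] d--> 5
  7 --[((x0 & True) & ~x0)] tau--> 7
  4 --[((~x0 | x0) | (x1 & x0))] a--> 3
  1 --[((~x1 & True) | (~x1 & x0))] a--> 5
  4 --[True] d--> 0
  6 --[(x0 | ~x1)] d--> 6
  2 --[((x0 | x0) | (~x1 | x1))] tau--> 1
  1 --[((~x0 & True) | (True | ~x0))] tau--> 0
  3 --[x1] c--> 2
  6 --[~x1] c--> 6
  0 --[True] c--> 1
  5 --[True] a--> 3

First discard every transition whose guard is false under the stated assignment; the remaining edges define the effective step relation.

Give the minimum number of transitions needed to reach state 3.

Layered search for 3:
  Layer 0: {0}
  Layer 1: {1}
  Layer 2: {5,7}
  Layer 3: {3}
depth(3)=3, e.g. c·a·a

Answer: 3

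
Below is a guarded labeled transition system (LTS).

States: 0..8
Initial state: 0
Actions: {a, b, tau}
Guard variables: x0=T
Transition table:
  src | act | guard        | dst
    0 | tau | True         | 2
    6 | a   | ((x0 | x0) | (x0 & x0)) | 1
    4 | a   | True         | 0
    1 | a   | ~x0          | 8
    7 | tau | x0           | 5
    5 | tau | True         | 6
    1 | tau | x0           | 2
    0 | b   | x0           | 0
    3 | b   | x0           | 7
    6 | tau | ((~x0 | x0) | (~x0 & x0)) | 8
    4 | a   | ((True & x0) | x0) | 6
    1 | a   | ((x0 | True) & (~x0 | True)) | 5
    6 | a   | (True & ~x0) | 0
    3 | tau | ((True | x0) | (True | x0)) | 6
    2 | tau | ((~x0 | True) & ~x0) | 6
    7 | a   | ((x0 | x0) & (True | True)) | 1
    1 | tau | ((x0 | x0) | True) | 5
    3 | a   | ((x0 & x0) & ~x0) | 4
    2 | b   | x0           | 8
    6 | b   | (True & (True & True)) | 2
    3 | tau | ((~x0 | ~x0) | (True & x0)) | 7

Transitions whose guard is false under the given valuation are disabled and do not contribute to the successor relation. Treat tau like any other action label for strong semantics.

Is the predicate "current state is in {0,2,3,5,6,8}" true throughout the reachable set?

Answer: INVARIANT HOLDS

Analysis:
Inv-set: {0,2,3,5,6,8}
Reachable = {0,2,8}
  0: ✓
  2: ✓
  8: ✓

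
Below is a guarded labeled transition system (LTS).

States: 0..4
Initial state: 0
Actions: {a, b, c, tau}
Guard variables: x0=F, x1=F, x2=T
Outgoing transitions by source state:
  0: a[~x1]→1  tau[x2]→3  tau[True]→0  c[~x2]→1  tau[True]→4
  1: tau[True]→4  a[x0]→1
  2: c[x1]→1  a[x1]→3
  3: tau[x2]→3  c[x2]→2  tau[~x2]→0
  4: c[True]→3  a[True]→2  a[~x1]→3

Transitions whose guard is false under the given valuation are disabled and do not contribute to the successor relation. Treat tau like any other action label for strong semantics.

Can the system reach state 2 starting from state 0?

Answer: REACHABLE

Analysis:
Guard filter leaves 10 enabled edge(s).
depth 0: {0}
depth 1: {1,3,4}  now seen {0,1,3,4}
depth 2: {2}  now seen {0,1,2,3,4}
Reachable = {0,1,2,3,4}
witness 2: tau·c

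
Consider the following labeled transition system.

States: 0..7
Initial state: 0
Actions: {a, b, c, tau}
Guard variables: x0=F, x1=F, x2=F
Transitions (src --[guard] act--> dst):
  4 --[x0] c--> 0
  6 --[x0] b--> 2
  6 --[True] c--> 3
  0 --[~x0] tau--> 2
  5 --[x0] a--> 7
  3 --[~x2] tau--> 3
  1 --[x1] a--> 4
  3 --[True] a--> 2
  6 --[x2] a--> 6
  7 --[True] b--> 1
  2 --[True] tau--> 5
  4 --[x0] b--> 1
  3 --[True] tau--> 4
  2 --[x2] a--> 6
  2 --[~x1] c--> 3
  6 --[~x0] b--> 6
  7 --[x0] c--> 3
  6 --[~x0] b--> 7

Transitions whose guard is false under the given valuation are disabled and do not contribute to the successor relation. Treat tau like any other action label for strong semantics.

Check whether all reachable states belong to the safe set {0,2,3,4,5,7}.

Safe = {0,2,3,4,5,7}
Reach set: {0,2,3,4,5}
  0: ✓
  2: ✓
  3: ✓
  4: ✓
  5: ✓

Answer: INVARIANT HOLDS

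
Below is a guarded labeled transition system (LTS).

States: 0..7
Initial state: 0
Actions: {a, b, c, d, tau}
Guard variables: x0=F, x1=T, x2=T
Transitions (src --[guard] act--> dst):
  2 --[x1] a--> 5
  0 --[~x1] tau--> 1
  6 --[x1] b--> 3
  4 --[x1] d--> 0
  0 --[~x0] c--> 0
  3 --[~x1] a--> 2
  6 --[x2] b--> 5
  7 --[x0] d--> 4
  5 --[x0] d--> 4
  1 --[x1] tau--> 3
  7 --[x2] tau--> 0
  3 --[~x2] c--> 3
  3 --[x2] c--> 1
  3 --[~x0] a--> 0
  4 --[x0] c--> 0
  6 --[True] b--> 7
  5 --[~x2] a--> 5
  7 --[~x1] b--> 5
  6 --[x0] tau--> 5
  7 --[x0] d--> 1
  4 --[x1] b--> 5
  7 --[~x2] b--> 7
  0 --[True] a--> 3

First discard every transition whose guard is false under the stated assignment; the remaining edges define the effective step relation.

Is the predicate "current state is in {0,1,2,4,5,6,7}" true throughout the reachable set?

Inv-set: {0,1,2,4,5,6,7}
Reachable = {0,1,3}
  0: ✓
  1: ✓
  3: outside
reach 3 via a — violates

Answer: INVARIANT VIOLATED at state 3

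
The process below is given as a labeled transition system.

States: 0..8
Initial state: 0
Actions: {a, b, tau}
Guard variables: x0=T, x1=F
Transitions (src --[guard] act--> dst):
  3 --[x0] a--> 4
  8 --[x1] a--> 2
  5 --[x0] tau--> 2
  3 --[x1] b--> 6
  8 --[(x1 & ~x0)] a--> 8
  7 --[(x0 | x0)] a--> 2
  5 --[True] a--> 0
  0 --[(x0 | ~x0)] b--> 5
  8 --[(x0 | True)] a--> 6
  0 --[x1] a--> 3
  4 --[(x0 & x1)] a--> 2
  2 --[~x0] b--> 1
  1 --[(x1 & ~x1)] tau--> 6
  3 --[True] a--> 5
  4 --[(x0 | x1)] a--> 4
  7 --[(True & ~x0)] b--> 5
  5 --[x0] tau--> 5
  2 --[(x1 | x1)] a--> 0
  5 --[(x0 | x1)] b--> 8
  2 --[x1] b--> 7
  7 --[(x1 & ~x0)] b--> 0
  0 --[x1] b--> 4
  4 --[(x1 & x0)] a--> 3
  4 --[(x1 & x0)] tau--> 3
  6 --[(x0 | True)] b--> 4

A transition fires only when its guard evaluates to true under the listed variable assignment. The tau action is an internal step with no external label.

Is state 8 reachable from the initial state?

11 transition(s) survive guard evaluation.
depth 0: {0}
depth 1: {5}  cumulative {0,5}
depth 2: {2,8}  cumulative {0,2,5,8}
depth 3: {6}  cumulative {0,2,5,6,8}
depth 4: {4}  cumulative {0,2,4,5,6,8}
Reachable = {0,2,4,5,6,8}
trace reaching 8: b·b

Answer: REACHABLE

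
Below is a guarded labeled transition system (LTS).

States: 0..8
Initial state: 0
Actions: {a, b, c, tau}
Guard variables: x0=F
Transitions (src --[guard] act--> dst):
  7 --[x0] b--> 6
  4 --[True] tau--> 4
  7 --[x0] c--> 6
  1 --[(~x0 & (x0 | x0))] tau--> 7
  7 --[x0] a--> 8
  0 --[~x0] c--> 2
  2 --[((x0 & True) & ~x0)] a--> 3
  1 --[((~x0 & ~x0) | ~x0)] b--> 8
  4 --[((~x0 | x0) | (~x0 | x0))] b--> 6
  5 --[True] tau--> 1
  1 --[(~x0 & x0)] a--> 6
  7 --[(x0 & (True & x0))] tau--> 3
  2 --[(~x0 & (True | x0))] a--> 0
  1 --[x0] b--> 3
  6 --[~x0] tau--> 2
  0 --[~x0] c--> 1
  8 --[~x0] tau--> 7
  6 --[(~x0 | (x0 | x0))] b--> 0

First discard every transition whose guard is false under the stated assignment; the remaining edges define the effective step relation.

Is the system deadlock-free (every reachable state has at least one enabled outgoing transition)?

Reach set: {0,1,2,7,8}
  0: c→1  c→2  [deg 2]
  1: b→8  [deg 1]
  2: a→0  [deg 1]
  7: ∅  [STUCK]
  8: tau→7  [deg 1]
witness 7: c·b·tau

Answer: DEADLOCK at state 7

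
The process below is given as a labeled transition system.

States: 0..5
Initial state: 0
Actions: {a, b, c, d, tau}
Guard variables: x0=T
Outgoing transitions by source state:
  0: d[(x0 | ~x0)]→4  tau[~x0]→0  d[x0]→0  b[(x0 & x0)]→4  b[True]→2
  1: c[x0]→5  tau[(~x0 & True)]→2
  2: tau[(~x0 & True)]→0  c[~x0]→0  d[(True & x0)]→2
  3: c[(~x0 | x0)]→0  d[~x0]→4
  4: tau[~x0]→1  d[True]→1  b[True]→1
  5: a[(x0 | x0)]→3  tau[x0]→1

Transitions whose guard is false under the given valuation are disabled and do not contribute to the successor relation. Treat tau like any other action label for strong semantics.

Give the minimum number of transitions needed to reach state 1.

Answer: 2

Working:
Layered search for 1:
  depth 0: {0}
  depth 1: {2,4}
  depth 2: {1}
depth(1)=2, e.g. b·b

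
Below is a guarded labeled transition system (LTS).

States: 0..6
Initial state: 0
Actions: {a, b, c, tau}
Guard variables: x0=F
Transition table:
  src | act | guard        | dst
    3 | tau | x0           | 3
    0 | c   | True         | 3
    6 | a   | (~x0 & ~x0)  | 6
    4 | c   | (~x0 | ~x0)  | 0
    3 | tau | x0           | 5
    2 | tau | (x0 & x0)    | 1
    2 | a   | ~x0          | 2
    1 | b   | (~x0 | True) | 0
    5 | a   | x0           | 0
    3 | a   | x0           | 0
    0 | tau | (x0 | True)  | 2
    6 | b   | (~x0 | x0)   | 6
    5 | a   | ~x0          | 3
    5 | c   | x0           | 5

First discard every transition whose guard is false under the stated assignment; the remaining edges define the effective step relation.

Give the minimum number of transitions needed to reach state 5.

Answer: UNREACHABLE

Working:
Layered search for 5:
  depth 0: {0}
  depth 1: {2,3}
5 never appears.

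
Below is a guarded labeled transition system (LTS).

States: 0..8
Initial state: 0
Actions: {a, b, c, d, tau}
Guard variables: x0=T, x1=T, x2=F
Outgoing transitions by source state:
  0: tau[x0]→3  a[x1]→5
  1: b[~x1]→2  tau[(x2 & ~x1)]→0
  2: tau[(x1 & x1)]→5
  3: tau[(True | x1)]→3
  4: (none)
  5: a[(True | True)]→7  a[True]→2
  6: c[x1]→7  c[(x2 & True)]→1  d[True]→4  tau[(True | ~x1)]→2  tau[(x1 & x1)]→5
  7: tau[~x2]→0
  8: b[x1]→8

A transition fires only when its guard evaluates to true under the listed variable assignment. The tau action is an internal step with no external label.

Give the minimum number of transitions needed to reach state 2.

Answer: 2

Working:
BFS to 2:
  L0 = {0}
  L1 = {3,5}
  L2 = {2,7}
depth(2)=2, e.g. a·a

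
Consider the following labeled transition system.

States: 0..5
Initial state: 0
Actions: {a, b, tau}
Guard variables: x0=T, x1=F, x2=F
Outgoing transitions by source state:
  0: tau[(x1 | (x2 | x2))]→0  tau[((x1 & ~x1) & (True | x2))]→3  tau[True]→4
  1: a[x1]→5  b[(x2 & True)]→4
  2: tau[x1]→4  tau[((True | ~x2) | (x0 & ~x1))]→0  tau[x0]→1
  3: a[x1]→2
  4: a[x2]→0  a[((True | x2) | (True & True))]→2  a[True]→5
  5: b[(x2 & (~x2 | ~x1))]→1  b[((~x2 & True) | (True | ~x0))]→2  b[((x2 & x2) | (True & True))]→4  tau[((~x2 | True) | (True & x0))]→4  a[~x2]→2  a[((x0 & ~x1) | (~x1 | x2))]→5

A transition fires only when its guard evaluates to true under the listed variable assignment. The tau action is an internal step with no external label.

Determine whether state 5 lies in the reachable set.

Answer: REACHABLE

Working:
After dropping false guards: 10 live edges.
depth 0: {0}
depth 1: {4}  cumulative {0,4}
depth 2: {2,5}  cumulative {0,2,4,5}
depth 3: {1}  cumulative {0,1,2,4,5}
Reachable = {0,1,2,4,5}
trace reaching 5: tau·a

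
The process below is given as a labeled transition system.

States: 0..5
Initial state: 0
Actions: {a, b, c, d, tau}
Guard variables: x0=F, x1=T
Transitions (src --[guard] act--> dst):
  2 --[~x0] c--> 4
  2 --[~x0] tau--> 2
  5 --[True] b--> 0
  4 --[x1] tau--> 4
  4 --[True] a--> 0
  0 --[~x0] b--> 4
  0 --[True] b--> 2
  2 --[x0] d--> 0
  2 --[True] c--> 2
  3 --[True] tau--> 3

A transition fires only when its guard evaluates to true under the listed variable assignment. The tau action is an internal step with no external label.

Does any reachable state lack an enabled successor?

Answer: DEADLOCK-FREE

Analysis:
Reach set: {0,2,4}
  0: b→2  b→4  [2 out]
  2: c→2  c→4  tau→2  [3 out]
  4: a→0  tau→4  [2 out]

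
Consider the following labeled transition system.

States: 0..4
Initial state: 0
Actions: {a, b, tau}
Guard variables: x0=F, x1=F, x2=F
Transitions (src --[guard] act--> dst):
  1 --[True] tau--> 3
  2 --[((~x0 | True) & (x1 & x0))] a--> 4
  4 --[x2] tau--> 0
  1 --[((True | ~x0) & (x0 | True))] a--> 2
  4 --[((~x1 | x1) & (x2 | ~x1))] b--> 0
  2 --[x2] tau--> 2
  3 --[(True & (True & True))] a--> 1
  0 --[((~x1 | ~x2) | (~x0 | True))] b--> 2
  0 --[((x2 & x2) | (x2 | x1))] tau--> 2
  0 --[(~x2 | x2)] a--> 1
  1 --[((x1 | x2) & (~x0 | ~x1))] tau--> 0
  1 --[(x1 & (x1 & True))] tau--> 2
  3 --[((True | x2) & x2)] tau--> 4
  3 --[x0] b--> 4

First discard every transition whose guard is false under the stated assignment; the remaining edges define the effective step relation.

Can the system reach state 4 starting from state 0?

Answer: UNREACHABLE

Working:
6 transition(s) survive guard evaluation.
L0 = {0}
L1 = {1,2}  cumulative {0,1,2}
L2 = {3}  cumulative {0,1,2,3}
R = {0,1,2,3}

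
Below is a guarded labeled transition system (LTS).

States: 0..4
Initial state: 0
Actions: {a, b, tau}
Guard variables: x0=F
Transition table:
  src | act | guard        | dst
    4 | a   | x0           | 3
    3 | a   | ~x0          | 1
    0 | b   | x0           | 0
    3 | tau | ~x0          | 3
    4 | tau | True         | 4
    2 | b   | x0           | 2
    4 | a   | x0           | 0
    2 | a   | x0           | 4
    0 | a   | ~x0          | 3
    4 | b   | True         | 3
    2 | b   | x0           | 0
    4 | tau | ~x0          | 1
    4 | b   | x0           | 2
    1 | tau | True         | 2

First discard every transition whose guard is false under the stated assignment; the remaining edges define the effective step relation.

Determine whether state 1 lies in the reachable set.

After dropping false guards: 7 live edges.
L0 = {0}
L1 = {3}  cumulative {0,3}
L2 = {1}  cumulative {0,1,3}
L3 = {2}  cumulative {0,1,2,3}
Reachable = {0,1,2,3}
trace reaching 1: a·a

Answer: REACHABLE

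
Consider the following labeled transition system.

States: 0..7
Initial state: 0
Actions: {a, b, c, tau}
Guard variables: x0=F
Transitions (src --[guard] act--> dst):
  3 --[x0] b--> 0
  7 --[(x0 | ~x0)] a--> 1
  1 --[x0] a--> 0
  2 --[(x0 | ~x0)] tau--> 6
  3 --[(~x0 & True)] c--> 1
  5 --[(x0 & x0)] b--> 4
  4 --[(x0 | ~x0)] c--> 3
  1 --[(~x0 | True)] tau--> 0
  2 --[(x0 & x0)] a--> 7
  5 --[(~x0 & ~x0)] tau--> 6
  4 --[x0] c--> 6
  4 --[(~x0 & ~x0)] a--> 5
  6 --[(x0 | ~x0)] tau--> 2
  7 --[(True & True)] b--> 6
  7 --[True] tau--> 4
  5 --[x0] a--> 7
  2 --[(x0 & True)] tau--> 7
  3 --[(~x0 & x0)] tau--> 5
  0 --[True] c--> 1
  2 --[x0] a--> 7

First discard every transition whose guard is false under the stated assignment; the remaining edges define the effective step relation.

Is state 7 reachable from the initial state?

Guard filter leaves 11 enabled edge(s).
depth 0: {0}
depth 1: {1}  total {0,1}
R = {0,1}

Answer: UNREACHABLE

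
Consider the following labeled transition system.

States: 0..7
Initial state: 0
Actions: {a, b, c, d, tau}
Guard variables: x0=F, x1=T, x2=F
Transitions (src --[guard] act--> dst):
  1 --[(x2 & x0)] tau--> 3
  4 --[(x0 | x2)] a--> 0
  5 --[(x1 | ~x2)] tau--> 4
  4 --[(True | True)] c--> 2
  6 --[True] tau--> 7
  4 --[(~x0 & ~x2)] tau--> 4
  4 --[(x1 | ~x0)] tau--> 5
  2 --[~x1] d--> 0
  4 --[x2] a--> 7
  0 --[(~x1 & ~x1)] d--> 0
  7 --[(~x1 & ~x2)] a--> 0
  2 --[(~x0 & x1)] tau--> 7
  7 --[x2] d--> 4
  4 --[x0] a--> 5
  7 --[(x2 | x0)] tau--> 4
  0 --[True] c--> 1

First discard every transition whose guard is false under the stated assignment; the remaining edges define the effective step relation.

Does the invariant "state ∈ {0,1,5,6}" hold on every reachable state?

Inv-set: {0,1,5,6}
Reachable = {0,1}
  0: ✓
  1: ✓

Answer: INVARIANT HOLDS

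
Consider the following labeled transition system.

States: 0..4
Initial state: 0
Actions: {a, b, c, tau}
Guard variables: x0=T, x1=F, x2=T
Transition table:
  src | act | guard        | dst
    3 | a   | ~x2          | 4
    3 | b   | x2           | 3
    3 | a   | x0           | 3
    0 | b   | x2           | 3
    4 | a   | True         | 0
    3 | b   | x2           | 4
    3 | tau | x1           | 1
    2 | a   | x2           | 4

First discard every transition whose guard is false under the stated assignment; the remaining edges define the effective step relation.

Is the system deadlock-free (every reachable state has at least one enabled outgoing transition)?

Reachable = {0,3,4}
  0: b→3  [1 exit(s)]
  3: a→3  b→3  b→4  [3 exit(s)]
  4: a→0  [1 exit(s)]

Answer: DEADLOCK-FREE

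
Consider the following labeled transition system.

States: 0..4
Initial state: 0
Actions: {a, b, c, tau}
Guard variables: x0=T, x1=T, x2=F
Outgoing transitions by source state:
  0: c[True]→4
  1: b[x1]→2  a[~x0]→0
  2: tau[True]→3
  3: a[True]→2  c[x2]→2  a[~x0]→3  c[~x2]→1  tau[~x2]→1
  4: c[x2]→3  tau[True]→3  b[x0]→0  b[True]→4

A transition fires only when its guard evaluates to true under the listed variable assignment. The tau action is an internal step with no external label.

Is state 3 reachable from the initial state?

Answer: REACHABLE

Trace:
Guard filter leaves 9 enabled edge(s).
depth 0: {0}
depth 1: {4}  cumulative {0,4}
depth 2: {3}  cumulative {0,3,4}
depth 3: {1,2}  cumulative {0,1,2,3,4}
R = {0,1,2,3,4}
witness 3: c·tau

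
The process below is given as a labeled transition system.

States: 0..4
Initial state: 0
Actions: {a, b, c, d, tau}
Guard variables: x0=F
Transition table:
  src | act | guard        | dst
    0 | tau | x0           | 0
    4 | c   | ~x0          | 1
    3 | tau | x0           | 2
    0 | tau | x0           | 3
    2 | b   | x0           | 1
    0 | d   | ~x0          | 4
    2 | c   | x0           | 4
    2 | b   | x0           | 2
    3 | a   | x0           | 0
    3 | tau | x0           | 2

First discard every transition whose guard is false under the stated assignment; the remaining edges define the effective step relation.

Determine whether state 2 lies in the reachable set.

Answer: UNREACHABLE

Analysis:
2 transition(s) survive guard evaluation.
Layer 0: {0}
Layer 1: {4}  now seen {0,4}
Layer 2: {1}  now seen {0,1,4}
Reachable = {0,1,4}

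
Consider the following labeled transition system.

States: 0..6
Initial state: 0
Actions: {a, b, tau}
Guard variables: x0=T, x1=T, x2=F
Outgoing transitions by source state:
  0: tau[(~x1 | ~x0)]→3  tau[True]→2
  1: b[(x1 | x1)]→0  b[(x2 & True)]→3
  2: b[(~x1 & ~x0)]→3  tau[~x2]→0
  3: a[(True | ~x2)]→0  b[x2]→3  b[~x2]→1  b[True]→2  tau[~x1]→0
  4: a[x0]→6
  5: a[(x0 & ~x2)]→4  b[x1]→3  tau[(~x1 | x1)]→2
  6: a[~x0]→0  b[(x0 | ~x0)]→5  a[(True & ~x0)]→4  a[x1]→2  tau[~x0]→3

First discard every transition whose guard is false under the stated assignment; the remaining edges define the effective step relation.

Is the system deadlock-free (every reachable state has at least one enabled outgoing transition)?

R = {0,2}
  0: tau→2  [1 exit(s)]
  2: tau→0  [1 exit(s)]

Answer: DEADLOCK-FREE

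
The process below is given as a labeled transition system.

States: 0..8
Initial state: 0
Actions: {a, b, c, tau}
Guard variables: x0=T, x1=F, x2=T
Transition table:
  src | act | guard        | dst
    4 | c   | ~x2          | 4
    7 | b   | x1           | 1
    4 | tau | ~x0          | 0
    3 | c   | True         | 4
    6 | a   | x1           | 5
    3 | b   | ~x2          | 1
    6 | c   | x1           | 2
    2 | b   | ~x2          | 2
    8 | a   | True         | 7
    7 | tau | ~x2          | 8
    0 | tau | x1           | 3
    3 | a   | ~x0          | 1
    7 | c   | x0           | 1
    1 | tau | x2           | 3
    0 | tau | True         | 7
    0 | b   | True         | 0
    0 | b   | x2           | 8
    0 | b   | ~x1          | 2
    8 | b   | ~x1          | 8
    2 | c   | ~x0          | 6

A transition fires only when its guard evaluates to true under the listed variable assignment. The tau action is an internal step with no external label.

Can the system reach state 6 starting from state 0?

Guard filter leaves 9 enabled edge(s).
L0 = {0}
L1 = {2,7,8}  now seen {0,2,7,8}
L2 = {1}  now seen {0,1,2,7,8}
L3 = {3}  now seen {0,1,2,3,7,8}
L4 = {4}  now seen {0,1,2,3,4,7,8}
Reach set: {0,1,2,3,4,7,8}

Answer: UNREACHABLE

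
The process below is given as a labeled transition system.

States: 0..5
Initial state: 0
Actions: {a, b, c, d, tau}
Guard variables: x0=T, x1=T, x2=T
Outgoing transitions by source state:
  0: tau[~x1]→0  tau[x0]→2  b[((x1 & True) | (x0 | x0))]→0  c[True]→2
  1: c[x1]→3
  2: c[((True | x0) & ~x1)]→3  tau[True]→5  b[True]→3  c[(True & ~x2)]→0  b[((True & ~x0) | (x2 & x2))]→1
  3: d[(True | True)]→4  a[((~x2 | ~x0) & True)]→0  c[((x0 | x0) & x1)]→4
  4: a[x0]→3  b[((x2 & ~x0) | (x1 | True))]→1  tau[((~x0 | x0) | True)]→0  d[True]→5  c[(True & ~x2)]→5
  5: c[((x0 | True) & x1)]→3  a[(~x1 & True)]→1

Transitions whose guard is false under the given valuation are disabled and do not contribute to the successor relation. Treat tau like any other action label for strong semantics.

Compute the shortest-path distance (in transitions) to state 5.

Answer: 2

Working:
Breadth-first toward 5:
  depth 0: {0}
  depth 1: {2}
  depth 2: {1,3,5}
first hit 5 at d=2 via c·tau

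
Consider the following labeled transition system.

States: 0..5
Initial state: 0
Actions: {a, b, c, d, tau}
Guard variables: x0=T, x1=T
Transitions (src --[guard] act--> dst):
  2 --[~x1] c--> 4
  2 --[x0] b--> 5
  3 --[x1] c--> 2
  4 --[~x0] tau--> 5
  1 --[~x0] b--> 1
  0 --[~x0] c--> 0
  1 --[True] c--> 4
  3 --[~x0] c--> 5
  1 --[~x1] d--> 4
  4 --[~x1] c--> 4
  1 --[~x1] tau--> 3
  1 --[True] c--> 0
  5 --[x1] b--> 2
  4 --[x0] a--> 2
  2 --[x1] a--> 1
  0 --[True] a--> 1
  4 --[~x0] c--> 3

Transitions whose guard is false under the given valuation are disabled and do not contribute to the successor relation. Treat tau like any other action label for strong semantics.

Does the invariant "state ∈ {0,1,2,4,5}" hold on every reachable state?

Answer: INVARIANT HOLDS

Trace:
Allowed set {0,1,2,4,5}
Reach set: {0,1,2,4,5}
  0: ok
  1: ok
  2: ok
  4: ok
  5: ok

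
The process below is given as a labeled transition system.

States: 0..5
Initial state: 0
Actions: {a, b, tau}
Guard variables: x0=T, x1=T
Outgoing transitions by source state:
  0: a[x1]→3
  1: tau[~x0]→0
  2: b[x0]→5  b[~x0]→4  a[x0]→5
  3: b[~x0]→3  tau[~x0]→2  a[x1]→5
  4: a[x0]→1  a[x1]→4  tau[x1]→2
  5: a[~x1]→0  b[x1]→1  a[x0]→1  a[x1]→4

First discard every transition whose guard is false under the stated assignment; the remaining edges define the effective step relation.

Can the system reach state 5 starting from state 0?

Guard filter leaves 10 enabled edge(s).
Layer 0: {0}
Layer 1: {3}  total {0,3}
Layer 2: {5}  total {0,3,5}
Layer 3: {1,4}  total {0,1,3,4,5}
Layer 4: {2}  total {0,1,2,3,4,5}
Reachable = {0,1,2,3,4,5}
witness 5: a·a

Answer: REACHABLE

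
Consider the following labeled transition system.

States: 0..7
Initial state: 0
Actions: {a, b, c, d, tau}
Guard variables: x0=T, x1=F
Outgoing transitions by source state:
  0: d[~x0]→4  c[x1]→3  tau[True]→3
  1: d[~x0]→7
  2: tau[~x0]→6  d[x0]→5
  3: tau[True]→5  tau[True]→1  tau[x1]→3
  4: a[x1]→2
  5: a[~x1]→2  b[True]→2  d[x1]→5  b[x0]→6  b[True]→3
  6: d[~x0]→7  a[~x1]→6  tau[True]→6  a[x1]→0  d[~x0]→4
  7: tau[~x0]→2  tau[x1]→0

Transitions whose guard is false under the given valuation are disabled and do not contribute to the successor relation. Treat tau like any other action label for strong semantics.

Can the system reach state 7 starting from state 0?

Guard filter leaves 10 enabled edge(s).
Layer 0: {0}
Layer 1: {3}  now seen {0,3}
Layer 2: {1,5}  now seen {0,1,3,5}
Layer 3: {2,6}  now seen {0,1,2,3,5,6}
Reach set: {0,1,2,3,5,6}

Answer: UNREACHABLE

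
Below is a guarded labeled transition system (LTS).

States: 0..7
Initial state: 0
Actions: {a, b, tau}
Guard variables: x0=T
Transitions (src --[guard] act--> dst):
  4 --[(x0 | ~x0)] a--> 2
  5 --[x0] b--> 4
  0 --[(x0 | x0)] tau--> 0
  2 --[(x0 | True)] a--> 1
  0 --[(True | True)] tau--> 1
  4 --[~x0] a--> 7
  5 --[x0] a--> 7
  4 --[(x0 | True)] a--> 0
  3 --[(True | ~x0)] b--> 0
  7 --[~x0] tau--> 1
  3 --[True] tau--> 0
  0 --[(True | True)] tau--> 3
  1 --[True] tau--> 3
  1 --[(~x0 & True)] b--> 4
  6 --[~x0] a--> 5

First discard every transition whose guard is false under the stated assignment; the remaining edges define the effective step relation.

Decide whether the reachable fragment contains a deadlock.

Reach set: {0,1,3}
  0: tau→0  tau→1  tau→3  [deg 3]
  1: tau→3  [deg 1]
  3: b→0  tau→0  [deg 2]

Answer: DEADLOCK-FREE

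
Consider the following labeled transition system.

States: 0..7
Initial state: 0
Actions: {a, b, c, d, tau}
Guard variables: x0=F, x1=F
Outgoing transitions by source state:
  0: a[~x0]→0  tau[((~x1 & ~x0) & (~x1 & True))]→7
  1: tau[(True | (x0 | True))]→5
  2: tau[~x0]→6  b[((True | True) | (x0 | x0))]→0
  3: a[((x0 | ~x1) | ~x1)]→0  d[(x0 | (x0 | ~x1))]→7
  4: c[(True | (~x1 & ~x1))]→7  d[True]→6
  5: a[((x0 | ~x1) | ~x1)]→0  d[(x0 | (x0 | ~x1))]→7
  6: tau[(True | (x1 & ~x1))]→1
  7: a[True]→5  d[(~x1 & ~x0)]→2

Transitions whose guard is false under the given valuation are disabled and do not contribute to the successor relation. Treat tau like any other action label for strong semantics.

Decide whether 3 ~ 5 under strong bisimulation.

Compute ~ classes (split until stable):
  π0 = {{0,1,2,3,4,5,6,7}}
  π1 = {{0},{1,6},{2},{3,5,7},{4}}
  π2 = {{0},{1},{2},{3,5},{4},{6},{7}}
Fixed point at round 3; 7 class(es).
3∈{3,5}, 5∈{3,5}

Answer: BISIMILAR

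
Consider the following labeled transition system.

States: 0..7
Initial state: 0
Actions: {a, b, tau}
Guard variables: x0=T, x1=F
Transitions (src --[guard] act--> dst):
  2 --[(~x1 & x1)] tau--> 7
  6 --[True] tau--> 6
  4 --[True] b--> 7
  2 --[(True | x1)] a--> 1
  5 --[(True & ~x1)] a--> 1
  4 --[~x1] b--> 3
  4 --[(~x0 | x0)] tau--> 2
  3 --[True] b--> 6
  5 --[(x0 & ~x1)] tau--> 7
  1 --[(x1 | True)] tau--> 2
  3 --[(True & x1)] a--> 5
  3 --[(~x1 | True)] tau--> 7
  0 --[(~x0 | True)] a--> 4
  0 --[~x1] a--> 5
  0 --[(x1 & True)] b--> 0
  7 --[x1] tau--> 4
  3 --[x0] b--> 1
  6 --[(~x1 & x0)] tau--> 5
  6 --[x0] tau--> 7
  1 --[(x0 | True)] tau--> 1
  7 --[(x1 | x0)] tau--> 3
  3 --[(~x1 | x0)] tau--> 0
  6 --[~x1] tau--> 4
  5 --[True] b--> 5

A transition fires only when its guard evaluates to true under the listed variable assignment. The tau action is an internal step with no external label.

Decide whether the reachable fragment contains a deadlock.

Answer: DEADLOCK-FREE

Working:
Reach set: {0,1,2,3,4,5,6,7}
  0: a→4  a→5  [2 out]
  1: tau→1  tau→2  [2 out]
  2: a→1  [1 out]
  3: b→1  b→6  tau→0  tau→7  [4 out]
  4: b→3  b→7  tau→2  [3 out]
  5: a→1  b→5  tau→7  [3 out]
  6: tau→4  tau→5  tau→6  tau→7  [4 out]
  7: tau→3  [1 out]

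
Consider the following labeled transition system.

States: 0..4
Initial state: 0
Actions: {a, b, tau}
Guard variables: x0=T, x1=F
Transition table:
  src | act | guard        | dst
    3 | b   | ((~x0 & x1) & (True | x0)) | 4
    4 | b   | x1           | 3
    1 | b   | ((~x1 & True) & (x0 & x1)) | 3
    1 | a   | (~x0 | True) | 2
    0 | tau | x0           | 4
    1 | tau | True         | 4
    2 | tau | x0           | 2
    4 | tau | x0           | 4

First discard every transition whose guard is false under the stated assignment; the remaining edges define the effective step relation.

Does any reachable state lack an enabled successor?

Answer: DEADLOCK-FREE

Trace:
Reachable = {0,4}
  0: tau→4  [deg 1]
  4: tau→4  [deg 1]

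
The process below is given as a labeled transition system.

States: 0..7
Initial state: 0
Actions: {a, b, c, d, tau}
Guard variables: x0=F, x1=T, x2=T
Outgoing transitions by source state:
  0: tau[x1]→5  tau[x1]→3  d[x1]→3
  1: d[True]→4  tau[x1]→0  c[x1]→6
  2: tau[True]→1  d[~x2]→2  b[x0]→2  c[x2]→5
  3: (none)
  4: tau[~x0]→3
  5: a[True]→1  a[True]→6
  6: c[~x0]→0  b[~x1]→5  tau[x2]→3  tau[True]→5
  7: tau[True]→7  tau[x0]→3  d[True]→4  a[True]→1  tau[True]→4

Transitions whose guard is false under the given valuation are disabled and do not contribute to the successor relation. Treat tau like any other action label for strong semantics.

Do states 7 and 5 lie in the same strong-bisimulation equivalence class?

Answer: NOT BISIMILAR

Trace:
Refine partition for ~:
  round 0: {{0,1,2,3,4,5,6,7}}
  round 1: {{0},{1},{2,6},{3},{4},{5},{7}}
  round 2: {{0},{1},{2},{3},{4},{5},{6},{7}}
Fixed point at round 3; 8 class(es).
class of 7: {7}; class of 5: {5}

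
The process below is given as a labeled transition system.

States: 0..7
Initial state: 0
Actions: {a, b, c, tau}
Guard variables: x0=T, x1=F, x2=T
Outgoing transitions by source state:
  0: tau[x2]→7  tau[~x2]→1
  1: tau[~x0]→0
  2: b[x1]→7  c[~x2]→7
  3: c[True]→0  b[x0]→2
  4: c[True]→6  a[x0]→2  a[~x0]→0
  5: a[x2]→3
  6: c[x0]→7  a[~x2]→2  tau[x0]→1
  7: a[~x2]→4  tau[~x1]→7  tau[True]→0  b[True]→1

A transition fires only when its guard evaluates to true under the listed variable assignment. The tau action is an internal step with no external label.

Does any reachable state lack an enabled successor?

Reach set: {0,1,7}
  0: tau→7  [deg 1]
  1: ∅  [deadlock]
  7: b→1  tau→0  tau→7  [deg 3]
trace reaching 1: tau·b

Answer: DEADLOCK at state 1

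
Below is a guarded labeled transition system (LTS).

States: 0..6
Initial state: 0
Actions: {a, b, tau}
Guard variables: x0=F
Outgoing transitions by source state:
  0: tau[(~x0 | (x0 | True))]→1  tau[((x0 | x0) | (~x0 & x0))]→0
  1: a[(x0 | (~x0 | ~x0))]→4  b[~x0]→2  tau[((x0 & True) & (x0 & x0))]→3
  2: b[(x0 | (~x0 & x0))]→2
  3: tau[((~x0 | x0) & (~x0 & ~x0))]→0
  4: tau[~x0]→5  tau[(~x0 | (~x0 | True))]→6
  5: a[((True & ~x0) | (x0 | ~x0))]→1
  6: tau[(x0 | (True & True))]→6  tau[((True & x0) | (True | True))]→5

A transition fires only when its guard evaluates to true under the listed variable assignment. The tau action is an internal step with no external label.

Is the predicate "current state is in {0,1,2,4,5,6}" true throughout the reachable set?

Inv-set: {0,1,2,4,5,6}
Reach set: {0,1,2,4,5,6}
  0: ok
  1: ok
  2: ok
  4: ok
  5: ok
  6: ok

Answer: INVARIANT HOLDS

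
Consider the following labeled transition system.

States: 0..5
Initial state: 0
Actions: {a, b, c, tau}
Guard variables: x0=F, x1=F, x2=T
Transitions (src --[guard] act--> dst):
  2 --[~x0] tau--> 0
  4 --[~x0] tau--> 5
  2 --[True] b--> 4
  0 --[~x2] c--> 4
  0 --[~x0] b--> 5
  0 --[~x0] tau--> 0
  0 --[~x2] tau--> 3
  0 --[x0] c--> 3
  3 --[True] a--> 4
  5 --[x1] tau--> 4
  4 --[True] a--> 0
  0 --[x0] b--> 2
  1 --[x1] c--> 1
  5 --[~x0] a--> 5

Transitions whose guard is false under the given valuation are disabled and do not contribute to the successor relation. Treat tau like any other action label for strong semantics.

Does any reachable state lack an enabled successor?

Answer: DEADLOCK-FREE

Trace:
Reach set: {0,5}
  0: b→5  tau→0  [2 out]
  5: a→5  [1 out]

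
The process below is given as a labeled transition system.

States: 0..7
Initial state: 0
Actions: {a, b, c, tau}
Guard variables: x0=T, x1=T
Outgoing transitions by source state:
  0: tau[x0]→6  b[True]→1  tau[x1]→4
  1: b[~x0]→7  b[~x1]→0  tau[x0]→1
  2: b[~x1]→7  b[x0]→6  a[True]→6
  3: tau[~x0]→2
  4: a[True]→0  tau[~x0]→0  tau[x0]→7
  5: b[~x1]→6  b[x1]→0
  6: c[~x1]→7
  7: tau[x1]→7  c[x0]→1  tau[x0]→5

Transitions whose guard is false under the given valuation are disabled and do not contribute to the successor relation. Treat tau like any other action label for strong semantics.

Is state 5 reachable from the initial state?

Answer: REACHABLE

Analysis:
After dropping false guards: 12 live edges.
depth 0: {0}
depth 1: {1,4,6}  cumulative {0,1,4,6}
depth 2: {7}  cumulative {0,1,4,6,7}
depth 3: {5}  cumulative {0,1,4,5,6,7}
Reachable = {0,1,4,5,6,7}
trace reaching 5: tau·tau·tau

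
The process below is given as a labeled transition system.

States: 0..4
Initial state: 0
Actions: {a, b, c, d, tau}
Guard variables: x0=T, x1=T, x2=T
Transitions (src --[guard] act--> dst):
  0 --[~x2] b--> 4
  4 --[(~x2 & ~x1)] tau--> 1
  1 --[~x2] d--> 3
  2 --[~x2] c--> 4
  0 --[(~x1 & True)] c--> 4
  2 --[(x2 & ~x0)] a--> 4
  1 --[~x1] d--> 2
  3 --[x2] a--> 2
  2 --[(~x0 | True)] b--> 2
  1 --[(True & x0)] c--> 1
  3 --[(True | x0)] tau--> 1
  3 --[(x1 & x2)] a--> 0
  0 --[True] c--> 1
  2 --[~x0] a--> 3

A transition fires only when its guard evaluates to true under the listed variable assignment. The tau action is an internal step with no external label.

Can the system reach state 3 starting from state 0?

6 transition(s) survive guard evaluation.
L0 = {0}
L1 = {1}  cumulative {0,1}
Reach set: {0,1}

Answer: UNREACHABLE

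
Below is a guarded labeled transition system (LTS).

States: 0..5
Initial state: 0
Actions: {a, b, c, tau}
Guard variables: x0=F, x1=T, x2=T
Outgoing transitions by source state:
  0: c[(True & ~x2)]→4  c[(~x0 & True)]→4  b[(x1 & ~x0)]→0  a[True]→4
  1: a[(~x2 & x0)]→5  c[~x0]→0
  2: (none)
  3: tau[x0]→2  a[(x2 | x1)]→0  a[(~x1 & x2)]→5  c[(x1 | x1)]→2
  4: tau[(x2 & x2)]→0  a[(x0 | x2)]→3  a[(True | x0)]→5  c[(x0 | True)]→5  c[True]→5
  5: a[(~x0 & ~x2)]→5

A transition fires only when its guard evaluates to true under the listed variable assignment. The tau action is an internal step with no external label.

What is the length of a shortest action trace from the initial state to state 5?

Layered search for 5:
  depth 0: {0}
  depth 1: {4}
  depth 2: {3,5}
depth(5)=2, e.g. a·a

Answer: 2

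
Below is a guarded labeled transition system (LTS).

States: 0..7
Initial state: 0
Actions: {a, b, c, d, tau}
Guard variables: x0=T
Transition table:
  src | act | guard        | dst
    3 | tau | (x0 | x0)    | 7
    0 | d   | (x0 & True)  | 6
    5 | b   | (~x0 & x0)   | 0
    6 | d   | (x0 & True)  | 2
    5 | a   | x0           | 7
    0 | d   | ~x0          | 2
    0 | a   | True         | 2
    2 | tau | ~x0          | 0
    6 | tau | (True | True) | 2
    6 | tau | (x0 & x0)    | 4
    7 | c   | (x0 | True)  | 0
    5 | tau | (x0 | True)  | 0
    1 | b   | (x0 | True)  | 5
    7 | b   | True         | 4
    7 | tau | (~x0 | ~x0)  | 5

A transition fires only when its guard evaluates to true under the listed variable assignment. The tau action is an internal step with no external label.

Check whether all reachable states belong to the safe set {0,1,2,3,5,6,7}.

Allowed set {0,1,2,3,5,6,7}
Reach set: {0,2,4,6}
  0: ok
  2: ok
  4: outside
  6: ok
reach 4 via d·tau — violates

Answer: INVARIANT VIOLATED at state 4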